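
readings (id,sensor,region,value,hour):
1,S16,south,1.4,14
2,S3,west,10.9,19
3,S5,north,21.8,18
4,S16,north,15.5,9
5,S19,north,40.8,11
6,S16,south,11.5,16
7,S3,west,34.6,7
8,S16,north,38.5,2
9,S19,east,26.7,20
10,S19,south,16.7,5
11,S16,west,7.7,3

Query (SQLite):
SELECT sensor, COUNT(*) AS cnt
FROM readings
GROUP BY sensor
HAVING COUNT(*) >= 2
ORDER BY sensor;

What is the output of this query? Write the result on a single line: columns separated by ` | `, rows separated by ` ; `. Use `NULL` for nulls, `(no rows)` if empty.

S16 | 5 ; S19 | 3 ; S3 | 2

Partition readings by sensor; compute COUNT(*) within each group.
HAVING: keep groups with count ≥ 2.
  S16: ids {1, 4, 6, 8, 11} → COUNT(*)=5
  S19: ids {5, 9, 10} → COUNT(*)=3
  S3: ids {2, 7} → COUNT(*)=2
  S5: ids {3} → COUNT(*)=1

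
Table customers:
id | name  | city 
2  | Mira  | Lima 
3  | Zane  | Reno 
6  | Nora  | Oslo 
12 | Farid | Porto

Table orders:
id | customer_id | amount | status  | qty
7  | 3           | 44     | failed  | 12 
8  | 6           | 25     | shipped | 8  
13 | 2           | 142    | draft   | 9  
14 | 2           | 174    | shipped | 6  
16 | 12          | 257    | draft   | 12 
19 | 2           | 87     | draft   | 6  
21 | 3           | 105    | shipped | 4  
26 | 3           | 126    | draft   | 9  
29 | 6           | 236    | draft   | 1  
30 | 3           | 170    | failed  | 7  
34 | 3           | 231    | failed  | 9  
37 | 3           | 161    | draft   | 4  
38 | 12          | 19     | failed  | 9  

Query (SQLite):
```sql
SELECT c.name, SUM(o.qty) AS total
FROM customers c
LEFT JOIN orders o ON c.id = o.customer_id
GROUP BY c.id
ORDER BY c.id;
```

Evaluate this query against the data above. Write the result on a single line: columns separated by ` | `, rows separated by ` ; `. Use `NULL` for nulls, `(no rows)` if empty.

Mira | 21 ; Zane | 45 ; Nora | 9 ; Farid | 21

LEFT JOIN keeps every customers row; unmatched ones get NULL for orders columns.
Group by customers.id and compute SUM(o.qty). SUM over an all-NULL group is NULL.
  2: ids {13, 14, 19} → SUM(o.qty)=21
  3: ids {7, 21, 26, 30, 34, 37} → SUM(o.qty)=45
  6: ids {8, 29} → SUM(o.qty)=9
  12: ids {16, 38} → SUM(o.qty)=21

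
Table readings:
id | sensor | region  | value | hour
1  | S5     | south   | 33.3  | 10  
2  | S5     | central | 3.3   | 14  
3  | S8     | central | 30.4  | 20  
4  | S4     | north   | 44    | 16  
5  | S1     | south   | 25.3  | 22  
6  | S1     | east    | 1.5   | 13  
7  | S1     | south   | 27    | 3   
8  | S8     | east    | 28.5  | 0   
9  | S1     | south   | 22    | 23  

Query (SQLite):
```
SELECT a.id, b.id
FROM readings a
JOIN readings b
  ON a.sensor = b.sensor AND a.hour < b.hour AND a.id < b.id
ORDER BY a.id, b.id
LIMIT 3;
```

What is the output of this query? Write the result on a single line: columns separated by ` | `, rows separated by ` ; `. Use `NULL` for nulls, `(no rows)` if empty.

Pairs (a,b) with same sensor, a.hour < b.hour, a.id < b.id.
sensor groups: S1:{5,6,7,9} S4:{4} S5:{1,2} S8:{3,8}
Ordered by (a.id, b.id); first 3.

1 | 2 ; 5 | 9 ; 6 | 9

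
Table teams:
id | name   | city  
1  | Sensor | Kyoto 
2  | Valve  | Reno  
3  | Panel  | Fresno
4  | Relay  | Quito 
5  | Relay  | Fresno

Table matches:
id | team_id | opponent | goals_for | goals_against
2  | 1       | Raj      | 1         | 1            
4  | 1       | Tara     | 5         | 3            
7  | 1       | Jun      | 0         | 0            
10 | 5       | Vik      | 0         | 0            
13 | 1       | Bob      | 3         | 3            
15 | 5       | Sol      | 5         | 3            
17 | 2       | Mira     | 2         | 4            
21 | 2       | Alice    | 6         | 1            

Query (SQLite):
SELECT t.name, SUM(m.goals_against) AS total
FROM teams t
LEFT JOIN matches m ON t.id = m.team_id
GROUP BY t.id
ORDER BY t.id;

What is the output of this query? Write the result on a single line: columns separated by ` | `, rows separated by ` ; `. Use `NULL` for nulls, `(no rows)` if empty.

Sensor | 7 ; Valve | 5 ; Panel | NULL ; Relay | NULL ; Relay | 3

LEFT JOIN keeps every teams row; unmatched ones get NULL for matches columns.
Group by teams.id and compute SUM(m.goals_against). SUM over an all-NULL group is NULL.
  1: ids {2, 4, 7, 13} → SUM(m.goals_against)=7
  2: ids {17, 21} → SUM(m.goals_against)=5
  3: ids {—} → SUM(m.goals_against)=NULL
  4: ids {—} → SUM(m.goals_against)=NULL
  5: ids {10, 15} → SUM(m.goals_against)=3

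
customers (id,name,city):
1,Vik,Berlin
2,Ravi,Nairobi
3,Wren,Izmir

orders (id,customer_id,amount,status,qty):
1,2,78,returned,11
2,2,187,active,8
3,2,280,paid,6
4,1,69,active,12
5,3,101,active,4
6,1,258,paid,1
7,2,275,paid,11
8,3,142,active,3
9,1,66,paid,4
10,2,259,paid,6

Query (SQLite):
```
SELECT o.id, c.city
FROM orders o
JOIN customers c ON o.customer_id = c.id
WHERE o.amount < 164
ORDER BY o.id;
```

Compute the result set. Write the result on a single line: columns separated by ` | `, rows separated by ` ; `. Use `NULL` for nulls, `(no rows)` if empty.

Each orders row matches the customers row where customer_id = customers.id.
Then keep rows with o.amount < 164.

1 | Nairobi ; 4 | Berlin ; 5 | Izmir ; 8 | Izmir ; 9 | Berlin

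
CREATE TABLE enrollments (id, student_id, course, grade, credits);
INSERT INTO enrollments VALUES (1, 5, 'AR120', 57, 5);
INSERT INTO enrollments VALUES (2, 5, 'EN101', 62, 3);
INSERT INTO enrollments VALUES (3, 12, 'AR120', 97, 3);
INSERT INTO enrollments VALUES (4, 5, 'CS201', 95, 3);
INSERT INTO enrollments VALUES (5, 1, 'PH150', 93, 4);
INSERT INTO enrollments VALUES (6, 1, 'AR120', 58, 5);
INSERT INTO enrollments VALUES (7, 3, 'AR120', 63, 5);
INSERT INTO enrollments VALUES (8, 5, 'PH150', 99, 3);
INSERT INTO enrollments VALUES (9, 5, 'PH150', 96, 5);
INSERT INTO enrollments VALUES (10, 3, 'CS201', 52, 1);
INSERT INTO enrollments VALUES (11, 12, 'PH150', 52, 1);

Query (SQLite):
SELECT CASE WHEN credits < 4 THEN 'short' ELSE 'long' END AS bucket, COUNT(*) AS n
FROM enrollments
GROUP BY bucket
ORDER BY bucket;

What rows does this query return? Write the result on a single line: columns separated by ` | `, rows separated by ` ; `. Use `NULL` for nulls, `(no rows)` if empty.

Bucket rows by credits < 4 → 'short' else 'long'; count each bucket.

long | 5 ; short | 6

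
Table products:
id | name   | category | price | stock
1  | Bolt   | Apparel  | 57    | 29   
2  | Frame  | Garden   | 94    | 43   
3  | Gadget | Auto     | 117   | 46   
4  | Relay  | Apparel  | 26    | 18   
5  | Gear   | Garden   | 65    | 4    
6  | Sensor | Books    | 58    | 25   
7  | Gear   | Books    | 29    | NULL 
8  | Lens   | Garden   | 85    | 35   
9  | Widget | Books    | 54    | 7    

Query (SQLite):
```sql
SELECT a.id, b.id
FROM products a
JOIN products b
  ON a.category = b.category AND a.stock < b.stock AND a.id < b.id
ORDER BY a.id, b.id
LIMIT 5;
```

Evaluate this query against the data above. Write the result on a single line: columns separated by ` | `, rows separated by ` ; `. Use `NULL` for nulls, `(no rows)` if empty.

5 | 8

Pairs (a,b) with same category, a.stock < b.stock, a.id < b.id.
category groups: Apparel:{1,4} Auto:{3} Books:{6,7,9} Garden:{2,5,8}
Ordered by (a.id, b.id); first 5.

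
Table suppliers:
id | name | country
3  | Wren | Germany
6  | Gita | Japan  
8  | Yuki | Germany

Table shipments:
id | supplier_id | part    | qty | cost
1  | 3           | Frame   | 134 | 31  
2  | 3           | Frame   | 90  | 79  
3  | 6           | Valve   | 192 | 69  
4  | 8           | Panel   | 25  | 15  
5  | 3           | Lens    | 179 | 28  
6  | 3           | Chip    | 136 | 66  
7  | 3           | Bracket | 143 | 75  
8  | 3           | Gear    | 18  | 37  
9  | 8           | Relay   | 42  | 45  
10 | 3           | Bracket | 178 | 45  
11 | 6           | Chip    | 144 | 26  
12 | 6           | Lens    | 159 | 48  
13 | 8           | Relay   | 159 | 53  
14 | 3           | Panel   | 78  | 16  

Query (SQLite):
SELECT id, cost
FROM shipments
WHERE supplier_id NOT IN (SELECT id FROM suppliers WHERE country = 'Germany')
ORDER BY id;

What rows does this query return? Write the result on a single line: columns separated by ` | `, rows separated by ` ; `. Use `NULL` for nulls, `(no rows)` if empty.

3 | 69 ; 11 | 26 ; 12 | 48

Inner query: suppliers.id where country = 'Germany'.
Outer: keep shipments rows whose supplier_id is not in that set.
Inner query → {3, 8}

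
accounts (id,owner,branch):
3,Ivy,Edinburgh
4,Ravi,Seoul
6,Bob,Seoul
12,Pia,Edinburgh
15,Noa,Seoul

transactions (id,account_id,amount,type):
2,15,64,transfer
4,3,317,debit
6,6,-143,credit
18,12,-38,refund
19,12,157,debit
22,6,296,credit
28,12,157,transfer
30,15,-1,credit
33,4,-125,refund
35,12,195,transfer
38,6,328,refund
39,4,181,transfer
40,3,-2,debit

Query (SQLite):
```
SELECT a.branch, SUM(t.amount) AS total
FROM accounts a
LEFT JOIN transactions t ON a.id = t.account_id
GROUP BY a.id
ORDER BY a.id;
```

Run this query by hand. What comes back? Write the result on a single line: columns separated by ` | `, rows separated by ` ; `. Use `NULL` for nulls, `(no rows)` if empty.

LEFT JOIN keeps every accounts row; unmatched ones get NULL for transactions columns.
Group by accounts.id and compute SUM(t.amount). SUM over an all-NULL group is NULL.
  3: ids {4, 40} → SUM(t.amount)=315
  4: ids {33, 39} → SUM(t.amount)=56
  6: ids {6, 22, 38} → SUM(t.amount)=481
  12: ids {18, 19, 28, 35} → SUM(t.amount)=471
  15: ids {2, 30} → SUM(t.amount)=63

Edinburgh | 315 ; Seoul | 56 ; Seoul | 481 ; Edinburgh | 471 ; Seoul | 63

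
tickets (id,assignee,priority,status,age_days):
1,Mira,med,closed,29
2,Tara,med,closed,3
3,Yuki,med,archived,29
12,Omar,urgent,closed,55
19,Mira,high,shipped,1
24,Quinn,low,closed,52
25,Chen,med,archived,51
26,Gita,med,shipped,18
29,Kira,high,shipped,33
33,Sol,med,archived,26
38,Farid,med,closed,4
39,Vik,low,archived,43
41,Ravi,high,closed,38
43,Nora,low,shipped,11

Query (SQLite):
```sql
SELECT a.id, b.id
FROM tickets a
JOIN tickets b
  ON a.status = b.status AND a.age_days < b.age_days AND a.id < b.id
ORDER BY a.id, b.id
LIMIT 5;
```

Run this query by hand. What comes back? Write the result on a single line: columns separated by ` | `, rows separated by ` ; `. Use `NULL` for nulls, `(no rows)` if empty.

1 | 12 ; 1 | 24 ; 1 | 41 ; 2 | 12 ; 2 | 24

Pairs (a,b) with same status, a.age_days < b.age_days, a.id < b.id.
status groups: archived:{3,25,33,39} closed:{1,2,12,24,38,41} shipped:{19,26,29,43}
Ordered by (a.id, b.id); first 5.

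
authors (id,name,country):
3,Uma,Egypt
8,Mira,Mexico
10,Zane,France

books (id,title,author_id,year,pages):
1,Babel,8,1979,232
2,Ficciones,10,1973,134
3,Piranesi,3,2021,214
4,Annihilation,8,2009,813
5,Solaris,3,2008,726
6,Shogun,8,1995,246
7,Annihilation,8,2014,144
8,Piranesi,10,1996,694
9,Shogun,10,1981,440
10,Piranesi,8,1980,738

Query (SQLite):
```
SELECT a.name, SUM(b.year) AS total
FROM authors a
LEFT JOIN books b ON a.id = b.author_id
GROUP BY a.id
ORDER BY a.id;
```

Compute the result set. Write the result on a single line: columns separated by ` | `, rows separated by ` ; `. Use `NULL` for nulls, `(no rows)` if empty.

LEFT JOIN keeps every authors row; unmatched ones get NULL for books columns.
Group by authors.id and compute SUM(b.year). SUM over an all-NULL group is NULL.
  3: ids {3, 5} → SUM(b.year)=4029
  8: ids {1, 4, 6, 7, 10} → SUM(b.year)=9977
  10: ids {2, 8, 9} → SUM(b.year)=5950

Uma | 4029 ; Mira | 9977 ; Zane | 5950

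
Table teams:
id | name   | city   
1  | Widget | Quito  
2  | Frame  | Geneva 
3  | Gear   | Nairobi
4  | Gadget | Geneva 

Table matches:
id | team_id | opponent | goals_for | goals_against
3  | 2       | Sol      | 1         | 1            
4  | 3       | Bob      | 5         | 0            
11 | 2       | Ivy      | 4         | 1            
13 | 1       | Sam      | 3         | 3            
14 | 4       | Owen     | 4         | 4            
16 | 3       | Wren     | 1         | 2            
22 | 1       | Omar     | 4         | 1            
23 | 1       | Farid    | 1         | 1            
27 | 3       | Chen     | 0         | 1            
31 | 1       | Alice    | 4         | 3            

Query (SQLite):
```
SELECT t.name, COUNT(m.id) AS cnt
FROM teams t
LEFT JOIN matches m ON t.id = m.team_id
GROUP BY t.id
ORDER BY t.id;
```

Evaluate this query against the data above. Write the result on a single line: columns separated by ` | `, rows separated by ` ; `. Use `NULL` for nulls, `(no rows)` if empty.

Widget | 4 ; Frame | 2 ; Gear | 3 ; Gadget | 1

LEFT JOIN keeps every teams row; unmatched ones get NULL for matches columns.
Group by teams.id and compute COUNT(m.id). COUNT(col) of an all-NULL group is 0.
  1: ids {13, 22, 23, 31} → COUNT(m.id)=4
  2: ids {3, 11} → COUNT(m.id)=2
  3: ids {4, 16, 27} → COUNT(m.id)=3
  4: ids {14} → COUNT(m.id)=1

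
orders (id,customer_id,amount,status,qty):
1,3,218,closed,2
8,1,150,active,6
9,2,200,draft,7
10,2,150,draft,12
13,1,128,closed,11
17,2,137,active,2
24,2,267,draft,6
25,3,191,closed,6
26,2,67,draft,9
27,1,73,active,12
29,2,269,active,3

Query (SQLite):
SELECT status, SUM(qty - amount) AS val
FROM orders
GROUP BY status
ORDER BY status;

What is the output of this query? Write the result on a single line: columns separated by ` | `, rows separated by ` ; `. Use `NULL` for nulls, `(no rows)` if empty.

active | -606 ; closed | -518 ; draft | -650

For each row compute qty - amount.
Group by status; take SUM of the expression per group.
  active: ids {8, 17, 27, 29} → SUM(qty - amount)=-606
  closed: ids {1, 13, 25} → SUM(qty - amount)=-518
  draft: ids {9, 10, 24, 26} → SUM(qty - amount)=-650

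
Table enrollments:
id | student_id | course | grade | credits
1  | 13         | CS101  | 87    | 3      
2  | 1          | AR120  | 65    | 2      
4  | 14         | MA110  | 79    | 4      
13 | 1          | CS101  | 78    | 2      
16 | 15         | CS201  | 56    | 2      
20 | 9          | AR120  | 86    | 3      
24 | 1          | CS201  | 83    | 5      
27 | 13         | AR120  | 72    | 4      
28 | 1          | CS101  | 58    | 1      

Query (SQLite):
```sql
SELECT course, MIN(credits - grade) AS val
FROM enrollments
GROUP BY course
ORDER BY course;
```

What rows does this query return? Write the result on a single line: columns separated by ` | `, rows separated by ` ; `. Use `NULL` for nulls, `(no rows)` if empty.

For each row compute credits - grade.
Group by course; take MIN of the expression per group.
  AR120: ids {2, 20, 27} → MIN(credits - grade)=-83
  CS101: ids {1, 13, 28} → MIN(credits - grade)=-84
  CS201: ids {16, 24} → MIN(credits - grade)=-78
  MA110: ids {4} → MIN(credits - grade)=-75

AR120 | -83 ; CS101 | -84 ; CS201 | -78 ; MA110 | -75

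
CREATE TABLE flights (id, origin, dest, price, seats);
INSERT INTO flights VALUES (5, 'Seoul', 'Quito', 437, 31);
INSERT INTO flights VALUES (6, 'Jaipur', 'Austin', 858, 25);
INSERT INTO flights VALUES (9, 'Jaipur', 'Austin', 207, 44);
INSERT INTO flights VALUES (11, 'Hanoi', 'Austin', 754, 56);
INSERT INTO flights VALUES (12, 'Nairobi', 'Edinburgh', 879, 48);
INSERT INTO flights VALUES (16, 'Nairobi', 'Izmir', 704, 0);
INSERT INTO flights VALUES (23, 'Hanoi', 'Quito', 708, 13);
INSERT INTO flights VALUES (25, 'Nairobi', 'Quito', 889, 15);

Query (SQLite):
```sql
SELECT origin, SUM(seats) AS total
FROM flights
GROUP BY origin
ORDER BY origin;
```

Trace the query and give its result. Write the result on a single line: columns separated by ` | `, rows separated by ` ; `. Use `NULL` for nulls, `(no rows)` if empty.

Hanoi | 69 ; Jaipur | 69 ; Nairobi | 63 ; Seoul | 31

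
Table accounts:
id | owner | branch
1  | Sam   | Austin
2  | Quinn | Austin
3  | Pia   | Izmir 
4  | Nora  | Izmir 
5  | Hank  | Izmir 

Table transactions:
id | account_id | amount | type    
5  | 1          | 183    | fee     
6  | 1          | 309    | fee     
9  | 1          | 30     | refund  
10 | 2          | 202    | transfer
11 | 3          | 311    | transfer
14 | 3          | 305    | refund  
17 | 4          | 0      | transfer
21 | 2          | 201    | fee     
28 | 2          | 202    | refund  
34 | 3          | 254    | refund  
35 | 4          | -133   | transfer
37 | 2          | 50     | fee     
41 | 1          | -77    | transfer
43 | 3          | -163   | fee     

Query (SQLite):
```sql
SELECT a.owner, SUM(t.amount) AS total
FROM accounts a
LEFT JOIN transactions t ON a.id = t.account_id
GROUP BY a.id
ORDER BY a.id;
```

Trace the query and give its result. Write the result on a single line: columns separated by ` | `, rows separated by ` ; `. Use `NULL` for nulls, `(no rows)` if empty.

Sam | 445 ; Quinn | 655 ; Pia | 707 ; Nora | -133 ; Hank | NULL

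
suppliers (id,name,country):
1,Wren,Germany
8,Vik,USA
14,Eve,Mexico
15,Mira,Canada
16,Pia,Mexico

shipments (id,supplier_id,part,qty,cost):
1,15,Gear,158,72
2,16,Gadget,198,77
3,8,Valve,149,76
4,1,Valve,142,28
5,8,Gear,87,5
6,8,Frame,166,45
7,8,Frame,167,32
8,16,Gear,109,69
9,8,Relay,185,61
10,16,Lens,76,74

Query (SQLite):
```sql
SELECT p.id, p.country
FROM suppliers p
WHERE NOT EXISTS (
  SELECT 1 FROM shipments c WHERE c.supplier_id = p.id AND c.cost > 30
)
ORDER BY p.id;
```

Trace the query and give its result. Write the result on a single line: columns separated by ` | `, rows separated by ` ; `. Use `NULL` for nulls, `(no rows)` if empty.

1 | Germany ; 14 | Mexico

For each suppliers row, check whether any shipments with matching supplier_id has cost > 30.
Keep rows where that is false.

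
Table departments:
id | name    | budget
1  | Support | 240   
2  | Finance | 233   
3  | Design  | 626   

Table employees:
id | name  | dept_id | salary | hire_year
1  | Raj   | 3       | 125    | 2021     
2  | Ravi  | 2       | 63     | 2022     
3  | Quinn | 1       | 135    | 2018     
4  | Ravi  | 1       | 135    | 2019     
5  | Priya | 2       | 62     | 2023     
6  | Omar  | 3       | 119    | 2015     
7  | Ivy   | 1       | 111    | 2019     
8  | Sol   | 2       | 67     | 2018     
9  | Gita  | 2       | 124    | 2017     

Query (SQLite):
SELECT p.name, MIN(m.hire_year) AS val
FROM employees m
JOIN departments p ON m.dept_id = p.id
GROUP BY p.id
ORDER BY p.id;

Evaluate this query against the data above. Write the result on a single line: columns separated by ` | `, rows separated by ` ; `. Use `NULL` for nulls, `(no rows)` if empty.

Support | 2018 ; Finance | 2017 ; Design | 2015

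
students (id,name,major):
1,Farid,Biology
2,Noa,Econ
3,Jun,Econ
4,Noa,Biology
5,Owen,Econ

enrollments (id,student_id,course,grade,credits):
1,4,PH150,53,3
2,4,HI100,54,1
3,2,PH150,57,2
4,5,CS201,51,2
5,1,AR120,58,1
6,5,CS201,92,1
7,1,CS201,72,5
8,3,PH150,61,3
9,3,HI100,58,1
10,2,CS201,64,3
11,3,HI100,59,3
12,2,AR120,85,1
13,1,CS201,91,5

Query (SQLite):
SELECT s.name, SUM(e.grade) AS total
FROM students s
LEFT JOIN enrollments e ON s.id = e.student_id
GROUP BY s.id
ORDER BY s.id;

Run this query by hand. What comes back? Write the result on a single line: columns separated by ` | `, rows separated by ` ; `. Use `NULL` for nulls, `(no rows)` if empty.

Farid | 221 ; Noa | 206 ; Jun | 178 ; Noa | 107 ; Owen | 143

LEFT JOIN keeps every students row; unmatched ones get NULL for enrollments columns.
Group by students.id and compute SUM(e.grade). SUM over an all-NULL group is NULL.
  1: ids {5, 7, 13} → SUM(e.grade)=221
  2: ids {3, 10, 12} → SUM(e.grade)=206
  3: ids {8, 9, 11} → SUM(e.grade)=178
  4: ids {1, 2} → SUM(e.grade)=107
  5: ids {4, 6} → SUM(e.grade)=143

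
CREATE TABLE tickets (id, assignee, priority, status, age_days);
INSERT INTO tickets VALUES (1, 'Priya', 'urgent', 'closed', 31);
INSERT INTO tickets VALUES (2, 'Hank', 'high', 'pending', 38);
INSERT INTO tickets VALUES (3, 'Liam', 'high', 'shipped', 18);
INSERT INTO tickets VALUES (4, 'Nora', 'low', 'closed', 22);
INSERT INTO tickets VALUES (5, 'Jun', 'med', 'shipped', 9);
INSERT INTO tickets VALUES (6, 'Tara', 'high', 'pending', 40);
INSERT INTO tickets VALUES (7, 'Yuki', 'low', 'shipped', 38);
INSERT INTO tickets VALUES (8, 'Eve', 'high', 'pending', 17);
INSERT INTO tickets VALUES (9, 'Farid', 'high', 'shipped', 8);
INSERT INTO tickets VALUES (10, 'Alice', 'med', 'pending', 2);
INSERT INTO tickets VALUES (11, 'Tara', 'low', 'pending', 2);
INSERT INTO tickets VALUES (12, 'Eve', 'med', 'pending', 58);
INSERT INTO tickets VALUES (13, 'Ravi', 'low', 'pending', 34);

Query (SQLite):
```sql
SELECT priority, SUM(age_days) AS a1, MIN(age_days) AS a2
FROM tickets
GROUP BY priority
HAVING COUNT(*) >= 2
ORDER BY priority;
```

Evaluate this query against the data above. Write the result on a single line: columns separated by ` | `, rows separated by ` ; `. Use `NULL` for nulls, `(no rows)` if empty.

Group tickets by priority.
Per group compute: SUM(age_days), MIN(age_days).
HAVING: drop groups with fewer than 2 rows.
  high: ids {2, 3, 6, 8, 9} → SUM(age_days)=121, MIN(age_days)=8
  low: ids {4, 7, 11, 13} → SUM(age_days)=96, MIN(age_days)=2
  med: ids {5, 10, 12} → SUM(age_days)=69, MIN(age_days)=2
  urgent: ids {1} → SUM(age_days)=31, MIN(age_days)=31

high | 121 | 8 ; low | 96 | 2 ; med | 69 | 2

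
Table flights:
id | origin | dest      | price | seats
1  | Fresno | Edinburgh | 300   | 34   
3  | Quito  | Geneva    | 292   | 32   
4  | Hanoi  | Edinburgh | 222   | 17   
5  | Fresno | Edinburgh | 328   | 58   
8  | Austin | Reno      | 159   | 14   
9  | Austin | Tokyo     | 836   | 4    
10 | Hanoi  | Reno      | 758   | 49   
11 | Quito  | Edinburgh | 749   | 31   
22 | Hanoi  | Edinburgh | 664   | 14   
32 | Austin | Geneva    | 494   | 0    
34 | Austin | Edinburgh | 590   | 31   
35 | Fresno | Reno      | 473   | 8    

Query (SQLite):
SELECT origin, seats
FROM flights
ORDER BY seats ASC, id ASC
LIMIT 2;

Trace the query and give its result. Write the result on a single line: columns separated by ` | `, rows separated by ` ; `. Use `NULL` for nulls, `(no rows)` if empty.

Sort by seats asc, tiebreak id asc: (0, id=32), (4, id=9), (8, id=35), (14, id=8), (14, id=22) …. Take first 2.

Austin | 0 ; Austin | 4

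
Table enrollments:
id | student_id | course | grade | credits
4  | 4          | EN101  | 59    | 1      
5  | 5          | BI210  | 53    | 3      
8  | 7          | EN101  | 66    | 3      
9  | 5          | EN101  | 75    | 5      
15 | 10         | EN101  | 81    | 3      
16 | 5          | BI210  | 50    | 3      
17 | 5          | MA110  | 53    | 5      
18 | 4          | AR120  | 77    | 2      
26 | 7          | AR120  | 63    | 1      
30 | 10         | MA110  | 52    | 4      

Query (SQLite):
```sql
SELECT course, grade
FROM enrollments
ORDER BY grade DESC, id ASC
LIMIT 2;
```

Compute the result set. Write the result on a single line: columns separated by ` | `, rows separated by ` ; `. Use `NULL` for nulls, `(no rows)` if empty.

Sort by grade desc, tiebreak id asc: (81, id=15), (77, id=18), (75, id=9), (66, id=8), (63, id=26) …. Take first 2.

EN101 | 81 ; AR120 | 77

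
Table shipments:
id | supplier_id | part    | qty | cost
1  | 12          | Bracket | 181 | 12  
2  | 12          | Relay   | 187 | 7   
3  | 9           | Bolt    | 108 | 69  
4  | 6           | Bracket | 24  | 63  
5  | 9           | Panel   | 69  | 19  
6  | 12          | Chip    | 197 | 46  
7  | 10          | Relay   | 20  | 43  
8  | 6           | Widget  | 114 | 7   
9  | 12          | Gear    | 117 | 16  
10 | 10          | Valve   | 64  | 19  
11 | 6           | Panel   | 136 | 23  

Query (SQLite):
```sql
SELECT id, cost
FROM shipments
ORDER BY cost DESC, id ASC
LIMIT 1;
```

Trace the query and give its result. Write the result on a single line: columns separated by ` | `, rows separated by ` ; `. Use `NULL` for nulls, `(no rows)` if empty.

Sort by cost desc, tiebreak id asc: (69, id=3), (63, id=4), (46, id=6), (43, id=7) …. Take first 1.

3 | 69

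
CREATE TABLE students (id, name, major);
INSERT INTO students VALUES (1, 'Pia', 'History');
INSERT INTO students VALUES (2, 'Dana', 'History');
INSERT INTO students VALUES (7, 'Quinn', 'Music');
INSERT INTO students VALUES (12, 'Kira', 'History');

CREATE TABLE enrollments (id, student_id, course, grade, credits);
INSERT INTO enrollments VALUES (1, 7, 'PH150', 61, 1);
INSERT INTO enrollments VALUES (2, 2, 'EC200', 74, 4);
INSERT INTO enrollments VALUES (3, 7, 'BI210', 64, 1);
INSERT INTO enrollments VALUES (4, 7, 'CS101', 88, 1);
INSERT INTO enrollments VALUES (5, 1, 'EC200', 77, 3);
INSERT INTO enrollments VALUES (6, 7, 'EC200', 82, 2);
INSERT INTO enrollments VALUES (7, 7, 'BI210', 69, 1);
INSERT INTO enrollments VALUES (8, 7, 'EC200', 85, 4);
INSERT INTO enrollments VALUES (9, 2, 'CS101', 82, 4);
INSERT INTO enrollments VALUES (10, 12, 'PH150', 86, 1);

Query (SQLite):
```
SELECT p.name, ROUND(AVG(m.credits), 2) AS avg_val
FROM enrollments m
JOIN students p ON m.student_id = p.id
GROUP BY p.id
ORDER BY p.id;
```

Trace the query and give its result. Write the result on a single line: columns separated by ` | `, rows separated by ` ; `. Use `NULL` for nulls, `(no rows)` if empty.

Join each enrollments row to its students via student_id.
Group joined rows by students.id; compute ROUND(AVG(m.credits), 2) per group.
  1: ids {5} → ROUND(AVG(m.credits), 2)=3
  2: ids {2, 9} → ROUND(AVG(m.credits), 2)=4
  7: ids {1, 3, 4, 6, 7, 8} → ROUND(AVG(m.credits), 2)=1.67
  12: ids {10} → ROUND(AVG(m.credits), 2)=1

Pia | 3 ; Dana | 4 ; Quinn | 1.67 ; Kira | 1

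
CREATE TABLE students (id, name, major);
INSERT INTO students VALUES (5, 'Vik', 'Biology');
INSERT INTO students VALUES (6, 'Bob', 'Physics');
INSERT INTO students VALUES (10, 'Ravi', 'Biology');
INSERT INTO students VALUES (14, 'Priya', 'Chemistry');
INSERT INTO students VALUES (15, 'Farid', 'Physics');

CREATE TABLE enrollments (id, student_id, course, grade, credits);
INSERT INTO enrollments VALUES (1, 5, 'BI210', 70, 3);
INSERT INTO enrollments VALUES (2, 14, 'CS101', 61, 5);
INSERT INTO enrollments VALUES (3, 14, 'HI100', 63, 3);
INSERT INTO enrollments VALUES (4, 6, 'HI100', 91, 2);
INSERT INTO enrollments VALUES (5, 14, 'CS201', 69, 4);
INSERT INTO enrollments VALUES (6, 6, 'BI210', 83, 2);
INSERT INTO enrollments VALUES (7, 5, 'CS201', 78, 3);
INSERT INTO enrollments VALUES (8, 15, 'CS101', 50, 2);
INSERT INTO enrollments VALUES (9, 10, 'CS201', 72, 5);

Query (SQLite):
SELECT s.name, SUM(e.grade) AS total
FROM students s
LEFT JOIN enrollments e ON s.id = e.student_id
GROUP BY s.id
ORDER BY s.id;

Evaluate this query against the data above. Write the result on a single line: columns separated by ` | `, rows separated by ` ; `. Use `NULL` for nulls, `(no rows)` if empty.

LEFT JOIN keeps every students row; unmatched ones get NULL for enrollments columns.
Group by students.id and compute SUM(e.grade). SUM over an all-NULL group is NULL.
  5: ids {1, 7} → SUM(e.grade)=148
  6: ids {4, 6} → SUM(e.grade)=174
  10: ids {9} → SUM(e.grade)=72
  14: ids {2, 3, 5} → SUM(e.grade)=193
  15: ids {8} → SUM(e.grade)=50

Vik | 148 ; Bob | 174 ; Ravi | 72 ; Priya | 193 ; Farid | 50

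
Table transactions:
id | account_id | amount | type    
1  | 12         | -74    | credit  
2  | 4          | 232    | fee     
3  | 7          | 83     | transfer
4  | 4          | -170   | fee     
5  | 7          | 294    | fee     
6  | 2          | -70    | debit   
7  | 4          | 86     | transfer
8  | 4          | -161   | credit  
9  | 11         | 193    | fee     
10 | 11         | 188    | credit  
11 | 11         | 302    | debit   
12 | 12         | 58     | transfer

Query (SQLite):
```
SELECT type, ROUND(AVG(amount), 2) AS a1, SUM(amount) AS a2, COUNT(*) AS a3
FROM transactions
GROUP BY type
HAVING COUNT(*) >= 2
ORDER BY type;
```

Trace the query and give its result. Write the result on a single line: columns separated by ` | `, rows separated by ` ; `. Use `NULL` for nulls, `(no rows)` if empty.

credit | -15.67 | -47 | 3 ; debit | 116 | 232 | 2 ; fee | 137.25 | 549 | 4 ; transfer | 75.67 | 227 | 3

Group transactions by type.
Per group compute: ROUND(AVG(amount), 2), SUM(amount), COUNT(*).
HAVING: drop groups with fewer than 2 rows.
  credit: ids {1, 8, 10} → ROUND(AVG(amount), 2)=-15.67, SUM(amount)=-47, COUNT(*)=3
  debit: ids {6, 11} → ROUND(AVG(amount), 2)=116, SUM(amount)=232, COUNT(*)=2
  fee: ids {2, 4, 5, 9} → ROUND(AVG(amount), 2)=137.25, SUM(amount)=549, COUNT(*)=4
  transfer: ids {3, 7, 12} → ROUND(AVG(amount), 2)=75.67, SUM(amount)=227, COUNT(*)=3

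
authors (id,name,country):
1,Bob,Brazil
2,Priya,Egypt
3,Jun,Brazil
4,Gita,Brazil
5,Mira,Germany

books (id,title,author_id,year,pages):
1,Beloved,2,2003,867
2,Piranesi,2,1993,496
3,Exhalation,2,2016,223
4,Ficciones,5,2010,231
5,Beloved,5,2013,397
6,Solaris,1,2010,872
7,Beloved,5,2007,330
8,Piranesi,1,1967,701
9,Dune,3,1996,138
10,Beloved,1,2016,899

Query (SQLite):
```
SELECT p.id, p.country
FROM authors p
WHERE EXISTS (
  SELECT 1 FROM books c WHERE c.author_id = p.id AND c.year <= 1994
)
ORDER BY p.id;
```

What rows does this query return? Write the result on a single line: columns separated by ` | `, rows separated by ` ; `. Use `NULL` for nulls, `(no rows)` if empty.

For each authors row, check whether any books with matching author_id has year <= 1994.
Keep rows where that is true.

1 | Brazil ; 2 | Egypt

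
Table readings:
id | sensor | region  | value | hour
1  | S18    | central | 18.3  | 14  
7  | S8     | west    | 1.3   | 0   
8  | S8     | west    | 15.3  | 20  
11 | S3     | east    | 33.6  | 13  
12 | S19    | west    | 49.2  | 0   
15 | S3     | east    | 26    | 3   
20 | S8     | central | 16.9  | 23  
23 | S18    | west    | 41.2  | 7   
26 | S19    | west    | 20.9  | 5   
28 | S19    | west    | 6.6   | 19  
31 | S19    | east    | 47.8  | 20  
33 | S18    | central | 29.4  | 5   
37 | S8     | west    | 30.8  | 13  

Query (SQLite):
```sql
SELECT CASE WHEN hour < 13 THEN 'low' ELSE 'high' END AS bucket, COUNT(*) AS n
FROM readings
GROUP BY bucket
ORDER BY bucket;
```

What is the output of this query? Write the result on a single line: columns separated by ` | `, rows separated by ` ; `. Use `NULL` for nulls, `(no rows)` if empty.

high | 7 ; low | 6

Bucket rows by hour < 13 → 'low' else 'high'; count each bucket.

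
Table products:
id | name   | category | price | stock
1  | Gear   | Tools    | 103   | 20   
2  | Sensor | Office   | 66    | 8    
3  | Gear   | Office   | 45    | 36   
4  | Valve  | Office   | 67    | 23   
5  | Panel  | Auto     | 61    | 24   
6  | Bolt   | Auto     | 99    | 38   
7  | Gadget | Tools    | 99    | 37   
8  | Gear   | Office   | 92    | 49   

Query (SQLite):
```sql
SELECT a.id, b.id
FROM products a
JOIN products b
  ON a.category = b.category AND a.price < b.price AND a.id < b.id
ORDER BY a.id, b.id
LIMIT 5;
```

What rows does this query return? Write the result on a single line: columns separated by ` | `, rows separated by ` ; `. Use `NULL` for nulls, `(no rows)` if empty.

2 | 4 ; 2 | 8 ; 3 | 4 ; 3 | 8 ; 4 | 8

Pairs (a,b) with same category, a.price < b.price, a.id < b.id.
category groups: Auto:{5,6} Office:{2,3,4,8} Tools:{1,7}
Ordered by (a.id, b.id); first 5.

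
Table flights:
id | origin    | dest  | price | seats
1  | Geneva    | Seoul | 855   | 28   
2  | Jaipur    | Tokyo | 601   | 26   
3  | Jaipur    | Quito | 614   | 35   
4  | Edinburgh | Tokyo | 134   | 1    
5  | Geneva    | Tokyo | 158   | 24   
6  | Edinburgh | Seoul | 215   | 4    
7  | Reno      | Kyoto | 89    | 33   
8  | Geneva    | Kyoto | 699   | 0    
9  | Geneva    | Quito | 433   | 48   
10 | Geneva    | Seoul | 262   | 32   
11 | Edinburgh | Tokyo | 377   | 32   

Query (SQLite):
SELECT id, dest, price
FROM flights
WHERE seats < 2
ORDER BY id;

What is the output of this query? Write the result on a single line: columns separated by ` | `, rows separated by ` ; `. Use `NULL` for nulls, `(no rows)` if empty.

4 | Tokyo | 134 ; 8 | Kyoto | 699

seats < 2: ids {4, 8}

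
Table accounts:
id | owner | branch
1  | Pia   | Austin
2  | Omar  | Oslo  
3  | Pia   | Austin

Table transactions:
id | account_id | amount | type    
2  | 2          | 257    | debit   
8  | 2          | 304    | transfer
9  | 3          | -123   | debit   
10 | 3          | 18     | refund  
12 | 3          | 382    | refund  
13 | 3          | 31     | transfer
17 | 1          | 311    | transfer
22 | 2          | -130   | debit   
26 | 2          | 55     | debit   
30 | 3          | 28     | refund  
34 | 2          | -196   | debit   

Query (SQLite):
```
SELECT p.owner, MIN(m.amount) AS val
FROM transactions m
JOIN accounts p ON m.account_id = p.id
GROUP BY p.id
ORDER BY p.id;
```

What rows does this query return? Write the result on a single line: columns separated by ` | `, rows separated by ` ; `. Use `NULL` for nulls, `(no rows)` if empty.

Join each transactions row to its accounts via account_id.
Group joined rows by accounts.id; compute MIN(m.amount) per group.
  1: ids {17} → MIN(m.amount)=311
  2: ids {2, 8, 22, 26, 34} → MIN(m.amount)=-196
  3: ids {9, 10, 12, 13, 30} → MIN(m.amount)=-123

Pia | 311 ; Omar | -196 ; Pia | -123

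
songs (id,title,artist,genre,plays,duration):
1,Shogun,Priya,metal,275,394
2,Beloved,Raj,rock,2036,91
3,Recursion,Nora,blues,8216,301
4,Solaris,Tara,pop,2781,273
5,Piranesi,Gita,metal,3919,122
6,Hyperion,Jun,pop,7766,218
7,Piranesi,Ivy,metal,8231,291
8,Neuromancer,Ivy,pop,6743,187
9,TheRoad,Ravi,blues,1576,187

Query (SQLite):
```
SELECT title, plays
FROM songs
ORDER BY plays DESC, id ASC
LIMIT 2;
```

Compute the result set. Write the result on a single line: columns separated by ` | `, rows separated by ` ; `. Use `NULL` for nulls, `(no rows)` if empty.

Piranesi | 8231 ; Recursion | 8216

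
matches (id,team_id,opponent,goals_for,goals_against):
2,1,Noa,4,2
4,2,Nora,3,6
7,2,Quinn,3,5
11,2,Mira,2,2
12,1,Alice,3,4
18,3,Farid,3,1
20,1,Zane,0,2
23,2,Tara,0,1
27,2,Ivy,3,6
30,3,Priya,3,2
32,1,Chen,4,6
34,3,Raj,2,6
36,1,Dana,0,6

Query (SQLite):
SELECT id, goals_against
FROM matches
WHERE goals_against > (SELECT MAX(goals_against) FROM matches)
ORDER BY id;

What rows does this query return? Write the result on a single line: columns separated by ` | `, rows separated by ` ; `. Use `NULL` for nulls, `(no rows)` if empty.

(no rows)

Scalar subquery: MAX(goals_against) over all matches rows = 6.
Keep rows where goals_against > that value.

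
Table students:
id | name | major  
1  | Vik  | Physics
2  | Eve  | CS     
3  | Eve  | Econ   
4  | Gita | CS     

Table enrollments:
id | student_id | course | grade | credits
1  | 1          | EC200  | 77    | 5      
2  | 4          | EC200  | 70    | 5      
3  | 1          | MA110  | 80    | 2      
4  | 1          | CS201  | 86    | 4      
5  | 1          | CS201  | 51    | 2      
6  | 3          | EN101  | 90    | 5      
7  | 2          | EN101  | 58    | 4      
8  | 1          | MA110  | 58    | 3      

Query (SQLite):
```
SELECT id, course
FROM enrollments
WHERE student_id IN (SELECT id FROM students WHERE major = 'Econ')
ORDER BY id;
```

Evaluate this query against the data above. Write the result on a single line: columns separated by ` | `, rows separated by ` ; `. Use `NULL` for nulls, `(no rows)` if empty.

Inner query: students.id where major = 'Econ'.
Outer: keep enrollments rows whose student_id is in that set.
Inner query → {3}

6 | EN101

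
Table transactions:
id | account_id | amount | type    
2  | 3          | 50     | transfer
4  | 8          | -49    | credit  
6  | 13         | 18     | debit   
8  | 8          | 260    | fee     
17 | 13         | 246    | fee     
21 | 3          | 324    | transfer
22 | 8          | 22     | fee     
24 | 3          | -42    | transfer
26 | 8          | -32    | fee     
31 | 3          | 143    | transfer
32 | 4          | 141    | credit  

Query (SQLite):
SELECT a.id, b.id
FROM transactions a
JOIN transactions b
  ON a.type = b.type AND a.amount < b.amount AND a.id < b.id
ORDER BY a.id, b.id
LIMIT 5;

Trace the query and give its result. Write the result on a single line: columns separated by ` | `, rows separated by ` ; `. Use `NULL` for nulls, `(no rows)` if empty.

Pairs (a,b) with same type, a.amount < b.amount, a.id < b.id.
type groups: credit:{4,32} debit:{6} fee:{8,17,22,26} transfer:{2,21,24,31}
Ordered by (a.id, b.id); first 5.

2 | 21 ; 2 | 31 ; 4 | 32 ; 24 | 31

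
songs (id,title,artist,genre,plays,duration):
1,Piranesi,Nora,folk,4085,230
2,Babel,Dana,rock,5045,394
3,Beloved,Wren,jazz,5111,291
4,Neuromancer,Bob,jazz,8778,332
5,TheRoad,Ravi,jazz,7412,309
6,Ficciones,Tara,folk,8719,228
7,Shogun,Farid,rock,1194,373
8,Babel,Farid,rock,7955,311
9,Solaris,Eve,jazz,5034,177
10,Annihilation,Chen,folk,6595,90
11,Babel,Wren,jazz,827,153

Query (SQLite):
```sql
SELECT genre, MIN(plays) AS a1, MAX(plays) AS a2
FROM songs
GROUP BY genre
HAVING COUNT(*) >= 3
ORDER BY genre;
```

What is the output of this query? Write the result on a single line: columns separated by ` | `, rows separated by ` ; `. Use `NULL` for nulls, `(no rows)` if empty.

Group songs by genre.
Per group compute: MIN(plays), MAX(plays).
HAVING: drop groups with fewer than 3 rows.
  folk: ids {1, 6, 10} → MIN(plays)=4085, MAX(plays)=8719
  jazz: ids {3, 4, 5, 9, 11} → MIN(plays)=827, MAX(plays)=8778
  rock: ids {2, 7, 8} → MIN(plays)=1194, MAX(plays)=7955

folk | 4085 | 8719 ; jazz | 827 | 8778 ; rock | 1194 | 7955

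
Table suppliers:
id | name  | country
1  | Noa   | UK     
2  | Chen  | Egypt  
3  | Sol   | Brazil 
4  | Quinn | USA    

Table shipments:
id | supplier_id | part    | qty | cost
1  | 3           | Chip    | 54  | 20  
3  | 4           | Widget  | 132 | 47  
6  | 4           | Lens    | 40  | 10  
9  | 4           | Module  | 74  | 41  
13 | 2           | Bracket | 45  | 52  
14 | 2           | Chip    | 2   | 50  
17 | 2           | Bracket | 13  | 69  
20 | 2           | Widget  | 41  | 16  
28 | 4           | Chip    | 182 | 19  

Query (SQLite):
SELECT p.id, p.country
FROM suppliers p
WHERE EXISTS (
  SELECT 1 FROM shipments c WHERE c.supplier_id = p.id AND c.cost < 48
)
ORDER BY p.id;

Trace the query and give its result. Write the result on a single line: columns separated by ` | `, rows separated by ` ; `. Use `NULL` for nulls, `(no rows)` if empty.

2 | Egypt ; 3 | Brazil ; 4 | USA

For each suppliers row, check whether any shipments with matching supplier_id has cost < 48.
Keep rows where that is true.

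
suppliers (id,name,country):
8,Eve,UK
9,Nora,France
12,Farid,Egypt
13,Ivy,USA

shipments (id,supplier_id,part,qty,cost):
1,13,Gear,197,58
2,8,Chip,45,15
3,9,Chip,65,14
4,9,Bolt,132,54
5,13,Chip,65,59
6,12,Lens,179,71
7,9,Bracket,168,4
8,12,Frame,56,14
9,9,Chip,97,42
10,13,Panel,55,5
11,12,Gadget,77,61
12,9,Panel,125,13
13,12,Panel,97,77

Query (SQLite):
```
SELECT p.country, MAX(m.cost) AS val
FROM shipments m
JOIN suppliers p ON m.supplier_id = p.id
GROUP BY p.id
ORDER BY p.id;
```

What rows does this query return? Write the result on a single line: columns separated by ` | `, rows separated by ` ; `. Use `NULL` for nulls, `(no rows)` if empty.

UK | 15 ; France | 54 ; Egypt | 77 ; USA | 59

Join each shipments row to its suppliers via supplier_id.
Group joined rows by suppliers.id; compute MAX(m.cost) per group.
  8: ids {2} → MAX(m.cost)=15
  9: ids {3, 4, 7, 9, 12} → MAX(m.cost)=54
  12: ids {6, 8, 11, 13} → MAX(m.cost)=77
  13: ids {1, 5, 10} → MAX(m.cost)=59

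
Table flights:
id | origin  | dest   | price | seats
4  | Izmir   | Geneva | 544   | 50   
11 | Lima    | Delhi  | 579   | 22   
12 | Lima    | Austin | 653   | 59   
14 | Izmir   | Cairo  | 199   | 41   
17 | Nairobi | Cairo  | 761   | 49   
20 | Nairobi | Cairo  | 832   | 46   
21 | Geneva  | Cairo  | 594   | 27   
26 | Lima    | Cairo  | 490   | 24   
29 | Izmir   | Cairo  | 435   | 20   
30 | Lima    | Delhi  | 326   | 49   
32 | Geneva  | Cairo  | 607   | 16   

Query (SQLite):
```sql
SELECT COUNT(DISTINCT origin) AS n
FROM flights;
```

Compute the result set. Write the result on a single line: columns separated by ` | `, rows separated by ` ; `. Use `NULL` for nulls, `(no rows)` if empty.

4

Count distinct non-NULL origin values.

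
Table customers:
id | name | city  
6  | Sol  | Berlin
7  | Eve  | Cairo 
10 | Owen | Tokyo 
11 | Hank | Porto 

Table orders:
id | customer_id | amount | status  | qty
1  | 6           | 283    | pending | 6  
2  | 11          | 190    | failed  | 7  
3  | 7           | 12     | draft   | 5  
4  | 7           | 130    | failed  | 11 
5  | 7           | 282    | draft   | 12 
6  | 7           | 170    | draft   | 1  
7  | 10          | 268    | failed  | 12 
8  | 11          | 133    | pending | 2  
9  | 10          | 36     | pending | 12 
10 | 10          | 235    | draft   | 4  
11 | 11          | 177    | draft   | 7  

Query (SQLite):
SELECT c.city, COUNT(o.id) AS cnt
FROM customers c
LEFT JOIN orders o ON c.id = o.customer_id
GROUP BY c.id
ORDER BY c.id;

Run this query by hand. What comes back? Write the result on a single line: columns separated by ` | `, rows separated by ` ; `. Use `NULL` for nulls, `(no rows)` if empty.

LEFT JOIN keeps every customers row; unmatched ones get NULL for orders columns.
Group by customers.id and compute COUNT(o.id). COUNT(col) of an all-NULL group is 0.
  6: ids {1} → COUNT(o.id)=1
  7: ids {3, 4, 5, 6} → COUNT(o.id)=4
  10: ids {7, 9, 10} → COUNT(o.id)=3
  11: ids {2, 8, 11} → COUNT(o.id)=3

Berlin | 1 ; Cairo | 4 ; Tokyo | 3 ; Porto | 3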